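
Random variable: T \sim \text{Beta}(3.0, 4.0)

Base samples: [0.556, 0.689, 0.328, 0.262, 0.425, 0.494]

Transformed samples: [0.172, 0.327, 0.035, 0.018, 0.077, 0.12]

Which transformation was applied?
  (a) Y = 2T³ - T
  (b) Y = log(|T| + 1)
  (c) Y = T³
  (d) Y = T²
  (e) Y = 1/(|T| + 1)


Checking option (c) Y = T³:
  T = 0.556 -> Y = 0.172 ✓
  T = 0.689 -> Y = 0.327 ✓
  T = 0.328 -> Y = 0.035 ✓
All samples match this transformation.

(c) T³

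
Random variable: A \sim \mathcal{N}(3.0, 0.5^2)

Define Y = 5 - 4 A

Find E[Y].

For Y = -4A + 5:
E[Y] = -4 * E[A] + 5
E[A] = 3.0 = 3
E[Y] = -4 * 3 + 5 = -7

-7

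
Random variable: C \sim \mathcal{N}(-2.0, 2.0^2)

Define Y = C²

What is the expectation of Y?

Using E[X²] = Var(X) + (E[X])²:
E[C] = -2
Var(C) = 2.0^2 = 4
E[C²] = 4 + (-2)² = 4 + 4 = 8

8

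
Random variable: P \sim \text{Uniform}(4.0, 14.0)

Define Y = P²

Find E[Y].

Using E[X²] = Var(X) + (E[X])²:
E[P] = 9
Var(P) = (14 - 4)^2/12 = 8.3333333
E[P²] = 8.3333333 + 9² = 8.3333333 + 81 = 89.333333

89.333333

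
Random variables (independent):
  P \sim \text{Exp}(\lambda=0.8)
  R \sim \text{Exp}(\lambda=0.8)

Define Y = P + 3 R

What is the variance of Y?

For independent RVs: Var(aX + bY) = a²Var(X) + b²Var(Y)
Var(P) = 1.5625
Var(R) = 1.5625
Var(Y) = 1²*1.5625 + 3²*1.5625
= 1*1.5625 + 9*1.5625 = 15.625

15.625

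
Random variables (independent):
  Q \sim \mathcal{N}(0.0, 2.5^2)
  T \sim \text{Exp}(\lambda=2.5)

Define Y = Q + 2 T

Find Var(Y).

For independent RVs: Var(aX + bY) = a²Var(X) + b²Var(Y)
Var(Q) = 6.25
Var(T) = 0.16
Var(Y) = 1²*6.25 + 2²*0.16
= 1*6.25 + 4*0.16 = 6.89

6.89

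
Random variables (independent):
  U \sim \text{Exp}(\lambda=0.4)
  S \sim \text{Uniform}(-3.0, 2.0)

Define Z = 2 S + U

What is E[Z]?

E[Z] = 1*E[U] + 2*E[S]
E[U] = 2.5
E[S] = -0.5
E[Z] = 1*2.5 + 2*(-0.5) = 1.5

1.5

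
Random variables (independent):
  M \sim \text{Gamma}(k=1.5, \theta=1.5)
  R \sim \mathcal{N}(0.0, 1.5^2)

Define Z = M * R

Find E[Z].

For independent RVs: E[XY] = E[X]*E[Y]
E[M] = 2.25
E[R] = 0
E[Z] = 2.25 * 0 = 0

0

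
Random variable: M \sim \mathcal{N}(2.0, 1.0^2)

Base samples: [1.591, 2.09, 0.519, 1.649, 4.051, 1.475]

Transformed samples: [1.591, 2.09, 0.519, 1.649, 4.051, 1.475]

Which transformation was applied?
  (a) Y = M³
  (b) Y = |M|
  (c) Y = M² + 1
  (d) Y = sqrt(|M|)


Checking option (b) Y = |M|:
  M = 1.591 -> Y = 1.591 ✓
  M = 2.09 -> Y = 2.09 ✓
  M = 0.519 -> Y = 0.519 ✓
All samples match this transformation.

(b) |M|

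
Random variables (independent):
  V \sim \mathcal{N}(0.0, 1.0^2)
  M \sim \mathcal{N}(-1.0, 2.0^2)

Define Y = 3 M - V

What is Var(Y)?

For independent RVs: Var(aX + bY) = a²Var(X) + b²Var(Y)
Var(V) = 1
Var(M) = 4
Var(Y) = (-1)²*1 + 3²*4
= 1*1 + 9*4 = 37

37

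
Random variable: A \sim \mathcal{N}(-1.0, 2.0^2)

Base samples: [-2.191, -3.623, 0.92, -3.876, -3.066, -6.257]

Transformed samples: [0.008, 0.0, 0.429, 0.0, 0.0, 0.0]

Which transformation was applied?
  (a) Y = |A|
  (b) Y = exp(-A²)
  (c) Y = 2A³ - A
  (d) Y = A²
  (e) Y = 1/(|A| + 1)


Checking option (b) Y = exp(-A²):
  A = -2.191 -> Y = 0.008 ✓
  A = -3.623 -> Y = 0.0 ✓
  A = 0.92 -> Y = 0.429 ✓
All samples match this transformation.

(b) exp(-A²)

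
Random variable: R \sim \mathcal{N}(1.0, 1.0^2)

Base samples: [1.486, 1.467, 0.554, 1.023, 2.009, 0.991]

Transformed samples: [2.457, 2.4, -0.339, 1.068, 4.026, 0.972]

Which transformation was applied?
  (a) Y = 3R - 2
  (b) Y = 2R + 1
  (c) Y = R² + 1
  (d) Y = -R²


Checking option (a) Y = 3R - 2:
  R = 1.486 -> Y = 2.457 ✓
  R = 1.467 -> Y = 2.4 ✓
  R = 0.554 -> Y = -0.339 ✓
All samples match this transformation.

(a) 3R - 2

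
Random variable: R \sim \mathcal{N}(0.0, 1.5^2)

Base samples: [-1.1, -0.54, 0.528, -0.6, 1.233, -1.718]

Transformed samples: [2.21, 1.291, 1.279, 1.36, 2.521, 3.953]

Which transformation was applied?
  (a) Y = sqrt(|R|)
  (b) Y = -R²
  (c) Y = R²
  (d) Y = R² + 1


Checking option (d) Y = R² + 1:
  R = -1.1 -> Y = 2.21 ✓
  R = -0.54 -> Y = 1.291 ✓
  R = 0.528 -> Y = 1.279 ✓
All samples match this transformation.

(d) R² + 1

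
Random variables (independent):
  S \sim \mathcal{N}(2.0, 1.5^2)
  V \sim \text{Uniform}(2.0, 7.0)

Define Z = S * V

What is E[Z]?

For independent RVs: E[XY] = E[X]*E[Y]
E[S] = 2
E[V] = 4.5
E[Z] = 2 * 4.5 = 9

9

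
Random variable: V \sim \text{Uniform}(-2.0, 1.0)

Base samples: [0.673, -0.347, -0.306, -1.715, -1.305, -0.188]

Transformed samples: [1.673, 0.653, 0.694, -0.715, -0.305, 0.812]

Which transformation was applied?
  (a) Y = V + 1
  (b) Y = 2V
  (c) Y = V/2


Checking option (a) Y = V + 1:
  V = 0.673 -> Y = 1.673 ✓
  V = -0.347 -> Y = 0.653 ✓
  V = -0.306 -> Y = 0.694 ✓
All samples match this transformation.

(a) V + 1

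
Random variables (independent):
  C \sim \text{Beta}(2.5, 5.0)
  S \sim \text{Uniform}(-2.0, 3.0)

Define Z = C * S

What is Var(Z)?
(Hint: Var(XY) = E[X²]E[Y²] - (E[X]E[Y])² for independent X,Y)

Var(XY) = E[X²]E[Y²] - (E[X]E[Y])²
E[C] = 0.33333333, Var(C) = 0.026143791
E[S] = 0.5, Var(S) = 2.0833333
E[C²] = 0.026143791 + 0.33333333² = 0.1372549
E[S²] = 2.0833333 + 0.5² = 2.3333333
Var(Z) = 0.1372549*2.3333333 - (0.33333333*0.5)²
= 0.32026144 - 0.027777778 = 0.29248366

0.29248366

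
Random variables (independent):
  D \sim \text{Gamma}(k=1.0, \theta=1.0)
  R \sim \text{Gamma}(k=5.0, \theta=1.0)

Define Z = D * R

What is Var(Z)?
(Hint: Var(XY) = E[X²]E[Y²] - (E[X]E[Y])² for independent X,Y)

Var(XY) = E[X²]E[Y²] - (E[X]E[Y])²
E[D] = 1, Var(D) = 1
E[R] = 5, Var(R) = 5
E[D²] = 1 + 1² = 2
E[R²] = 5 + 5² = 30
Var(Z) = 2*30 - (1*5)²
= 60 - 25 = 35

35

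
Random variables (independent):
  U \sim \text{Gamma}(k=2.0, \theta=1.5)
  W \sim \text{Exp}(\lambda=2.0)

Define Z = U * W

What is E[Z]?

For independent RVs: E[XY] = E[X]*E[Y]
E[U] = 3
E[W] = 0.5
E[Z] = 3 * 0.5 = 1.5

1.5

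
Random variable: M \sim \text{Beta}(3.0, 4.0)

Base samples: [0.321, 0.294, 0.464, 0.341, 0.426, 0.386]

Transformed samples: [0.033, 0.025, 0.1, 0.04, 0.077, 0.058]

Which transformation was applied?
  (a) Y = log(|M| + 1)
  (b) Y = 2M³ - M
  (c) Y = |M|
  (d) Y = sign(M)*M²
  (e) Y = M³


Checking option (e) Y = M³:
  M = 0.321 -> Y = 0.033 ✓
  M = 0.294 -> Y = 0.025 ✓
  M = 0.464 -> Y = 0.1 ✓
All samples match this transformation.

(e) M³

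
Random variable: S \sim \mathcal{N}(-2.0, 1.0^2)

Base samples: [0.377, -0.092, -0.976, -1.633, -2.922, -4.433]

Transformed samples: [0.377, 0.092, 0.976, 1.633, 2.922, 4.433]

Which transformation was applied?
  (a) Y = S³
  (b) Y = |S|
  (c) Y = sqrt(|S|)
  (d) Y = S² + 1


Checking option (b) Y = |S|:
  S = 0.377 -> Y = 0.377 ✓
  S = -0.092 -> Y = 0.092 ✓
  S = -0.976 -> Y = 0.976 ✓
All samples match this transformation.

(b) |S|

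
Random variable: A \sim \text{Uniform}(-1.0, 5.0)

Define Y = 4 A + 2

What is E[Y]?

For Y = 4A + 2:
E[Y] = 4 * E[A] + 2
E[A] = (-1 + 5)/2 = 2
E[Y] = 4 * 2 + 2 = 10

10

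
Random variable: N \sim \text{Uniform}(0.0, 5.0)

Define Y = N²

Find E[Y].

Using E[X²] = Var(X) + (E[X])²:
E[N] = 2.5
Var(N) = (5 - 0)^2/12 = 2.0833333
E[N²] = 2.0833333 + 2.5² = 2.0833333 + 6.25 = 8.3333333

8.3333333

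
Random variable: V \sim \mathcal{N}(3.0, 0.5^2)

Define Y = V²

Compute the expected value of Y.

E[V²] = Var(V) + (E[V])² = 0.25 + 9 = 9.25

9.25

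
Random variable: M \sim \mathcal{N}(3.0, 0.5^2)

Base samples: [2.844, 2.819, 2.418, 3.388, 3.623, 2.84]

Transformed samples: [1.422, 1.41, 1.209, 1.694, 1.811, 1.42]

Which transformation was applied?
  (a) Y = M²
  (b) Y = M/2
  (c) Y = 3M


Checking option (b) Y = M/2:
  M = 2.844 -> Y = 1.422 ✓
  M = 2.819 -> Y = 1.41 ✓
  M = 2.418 -> Y = 1.209 ✓
All samples match this transformation.

(b) M/2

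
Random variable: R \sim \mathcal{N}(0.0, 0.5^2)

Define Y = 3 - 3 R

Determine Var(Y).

For Y = aR + b: Var(Y) = a² * Var(R)
Var(R) = 0.5^2 = 0.25
Var(Y) = (-3)² * 0.25 = 9 * 0.25 = 2.25

2.25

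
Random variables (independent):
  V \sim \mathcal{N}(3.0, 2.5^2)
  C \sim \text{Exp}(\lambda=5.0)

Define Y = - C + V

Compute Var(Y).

For independent RVs: Var(aX + bY) = a²Var(X) + b²Var(Y)
Var(V) = 6.25
Var(C) = 0.04
Var(Y) = 1²*6.25 + (-1)²*0.04
= 1*6.25 + 1*0.04 = 6.29

6.29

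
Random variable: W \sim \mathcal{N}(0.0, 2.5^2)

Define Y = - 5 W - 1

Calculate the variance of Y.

For Y = aW + b: Var(Y) = a² * Var(W)
Var(W) = 2.5^2 = 6.25
Var(Y) = (-5)² * 6.25 = 25 * 6.25 = 156.25

156.25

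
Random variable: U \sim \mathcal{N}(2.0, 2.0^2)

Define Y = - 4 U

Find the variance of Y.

For Y = aU + b: Var(Y) = a² * Var(U)
Var(U) = 2.0^2 = 4
Var(Y) = (-4)² * 4 = 16 * 4 = 64

64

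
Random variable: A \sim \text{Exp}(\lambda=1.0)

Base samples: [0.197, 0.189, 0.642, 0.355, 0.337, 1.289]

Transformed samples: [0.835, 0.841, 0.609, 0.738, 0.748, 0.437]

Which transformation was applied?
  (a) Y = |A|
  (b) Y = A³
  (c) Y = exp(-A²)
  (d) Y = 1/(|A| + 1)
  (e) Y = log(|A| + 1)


Checking option (d) Y = 1/(|A| + 1):
  A = 0.197 -> Y = 0.835 ✓
  A = 0.189 -> Y = 0.841 ✓
  A = 0.642 -> Y = 0.609 ✓
All samples match this transformation.

(d) 1/(|A| + 1)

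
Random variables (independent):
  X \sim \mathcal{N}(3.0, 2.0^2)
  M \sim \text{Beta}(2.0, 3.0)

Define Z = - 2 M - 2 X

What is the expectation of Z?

E[Z] = -2*E[X] - 2*E[M]
E[X] = 3
E[M] = 0.4
E[Z] = -2*3 - 2*0.4 = -6.8

-6.8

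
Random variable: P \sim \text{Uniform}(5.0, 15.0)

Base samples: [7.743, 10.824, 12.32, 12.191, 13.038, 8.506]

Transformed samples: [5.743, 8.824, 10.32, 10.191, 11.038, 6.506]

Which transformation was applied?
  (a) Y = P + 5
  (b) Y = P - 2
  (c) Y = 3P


Checking option (b) Y = P - 2:
  P = 7.743 -> Y = 5.743 ✓
  P = 10.824 -> Y = 8.824 ✓
  P = 12.32 -> Y = 10.32 ✓
All samples match this transformation.

(b) P - 2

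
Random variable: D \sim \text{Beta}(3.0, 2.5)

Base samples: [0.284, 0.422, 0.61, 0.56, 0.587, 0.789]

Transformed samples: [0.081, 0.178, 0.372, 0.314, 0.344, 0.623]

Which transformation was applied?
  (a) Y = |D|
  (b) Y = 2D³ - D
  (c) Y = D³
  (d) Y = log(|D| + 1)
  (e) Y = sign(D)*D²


Checking option (e) Y = sign(D)*D²:
  D = 0.284 -> Y = 0.081 ✓
  D = 0.422 -> Y = 0.178 ✓
  D = 0.61 -> Y = 0.372 ✓
All samples match this transformation.

(e) sign(D)*D²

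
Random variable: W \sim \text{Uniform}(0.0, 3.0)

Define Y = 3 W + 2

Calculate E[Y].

For Y = 3W + 2:
E[Y] = 3 * E[W] + 2
E[W] = (0 + 3)/2 = 1.5
E[Y] = 3 * 1.5 + 2 = 6.5

6.5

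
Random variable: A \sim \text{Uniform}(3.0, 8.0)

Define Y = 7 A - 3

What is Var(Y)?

For Y = aA + b: Var(Y) = a² * Var(A)
Var(A) = (8 - 3)^2/12 = 2.0833333
Var(Y) = 7² * 2.0833333 = 49 * 2.0833333 = 102.08333

102.08333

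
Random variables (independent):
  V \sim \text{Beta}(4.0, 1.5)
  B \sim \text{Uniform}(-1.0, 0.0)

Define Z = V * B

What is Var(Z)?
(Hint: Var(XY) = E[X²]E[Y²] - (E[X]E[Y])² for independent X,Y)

Var(XY) = E[X²]E[Y²] - (E[X]E[Y])²
E[V] = 0.72727273, Var(V) = 0.03051494
E[B] = -0.5, Var(B) = 0.083333333
E[V²] = 0.03051494 + 0.72727273² = 0.55944056
E[B²] = 0.083333333 + (-0.5)² = 0.33333333
Var(Z) = 0.55944056*0.33333333 - (0.72727273*(-0.5))²
= 0.18648019 - 0.1322314 = 0.054248782

0.054248782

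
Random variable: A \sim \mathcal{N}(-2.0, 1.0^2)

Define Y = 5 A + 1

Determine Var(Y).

For Y = aA + b: Var(Y) = a² * Var(A)
Var(A) = 1.0^2 = 1
Var(Y) = 5² * 1 = 25 * 1 = 25

25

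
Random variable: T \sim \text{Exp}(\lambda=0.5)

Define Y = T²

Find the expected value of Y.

Using E[X²] = Var(X) + (E[X])²:
E[T] = 2
Var(T) = 1/0.5^2 = 4
E[T²] = 4 + 2² = 4 + 4 = 8

8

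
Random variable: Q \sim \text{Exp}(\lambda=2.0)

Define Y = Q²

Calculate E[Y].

Using E[X²] = Var(X) + (E[X])²:
E[Q] = 0.5
Var(Q) = 1/2.0^2 = 0.25
E[Q²] = 0.25 + 0.5² = 0.25 + 0.25 = 0.5

0.5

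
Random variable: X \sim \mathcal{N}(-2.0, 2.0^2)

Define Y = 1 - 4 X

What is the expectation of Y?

For Y = -4X + 1:
E[Y] = -4 * E[X] + 1
E[X] = -2.0 = -2
E[Y] = -4 * (-2) + 1 = 9

9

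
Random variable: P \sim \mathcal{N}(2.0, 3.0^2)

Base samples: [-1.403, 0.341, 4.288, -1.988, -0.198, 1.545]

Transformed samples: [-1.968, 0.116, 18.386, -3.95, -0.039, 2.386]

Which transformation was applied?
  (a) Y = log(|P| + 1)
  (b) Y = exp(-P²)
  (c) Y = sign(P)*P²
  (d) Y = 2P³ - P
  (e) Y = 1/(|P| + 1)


Checking option (c) Y = sign(P)*P²:
  P = -1.403 -> Y = -1.968 ✓
  P = 0.341 -> Y = 0.116 ✓
  P = 4.288 -> Y = 18.386 ✓
All samples match this transformation.

(c) sign(P)*P²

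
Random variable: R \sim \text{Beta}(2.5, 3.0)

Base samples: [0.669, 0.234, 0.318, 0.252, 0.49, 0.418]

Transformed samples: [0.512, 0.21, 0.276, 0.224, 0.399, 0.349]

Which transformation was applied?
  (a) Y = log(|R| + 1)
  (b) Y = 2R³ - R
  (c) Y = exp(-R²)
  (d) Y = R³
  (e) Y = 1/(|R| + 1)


Checking option (a) Y = log(|R| + 1):
  R = 0.669 -> Y = 0.512 ✓
  R = 0.234 -> Y = 0.21 ✓
  R = 0.318 -> Y = 0.276 ✓
All samples match this transformation.

(a) log(|R| + 1)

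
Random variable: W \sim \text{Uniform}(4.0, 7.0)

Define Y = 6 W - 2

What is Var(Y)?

For Y = aW + b: Var(Y) = a² * Var(W)
Var(W) = (7 - 4)^2/12 = 0.75
Var(Y) = 6² * 0.75 = 36 * 0.75 = 27

27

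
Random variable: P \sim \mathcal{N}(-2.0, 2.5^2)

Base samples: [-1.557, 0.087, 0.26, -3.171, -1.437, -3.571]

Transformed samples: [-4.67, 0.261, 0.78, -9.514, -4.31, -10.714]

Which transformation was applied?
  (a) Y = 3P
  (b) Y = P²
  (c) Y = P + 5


Checking option (a) Y = 3P:
  P = -1.557 -> Y = -4.67 ✓
  P = 0.087 -> Y = 0.261 ✓
  P = 0.26 -> Y = 0.78 ✓
All samples match this transformation.

(a) 3P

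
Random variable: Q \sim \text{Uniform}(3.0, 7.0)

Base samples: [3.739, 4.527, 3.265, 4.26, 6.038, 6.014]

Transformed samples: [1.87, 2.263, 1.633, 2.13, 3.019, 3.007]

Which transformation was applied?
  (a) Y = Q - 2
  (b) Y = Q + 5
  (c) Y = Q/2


Checking option (c) Y = Q/2:
  Q = 3.739 -> Y = 1.87 ✓
  Q = 4.527 -> Y = 2.263 ✓
  Q = 3.265 -> Y = 1.633 ✓
All samples match this transformation.

(c) Q/2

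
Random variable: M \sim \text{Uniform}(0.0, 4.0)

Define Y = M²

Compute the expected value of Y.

E[M²] = Var(M) + (E[M])² = 1.3333333 + 4 = 5.3333333

5.3333333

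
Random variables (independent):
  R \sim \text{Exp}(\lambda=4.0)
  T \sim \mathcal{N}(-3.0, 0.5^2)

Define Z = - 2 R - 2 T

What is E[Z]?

E[Z] = -2*E[R] - 2*E[T]
E[R] = 0.25
E[T] = -3
E[Z] = -2*0.25 - 2*(-3) = 5.5

5.5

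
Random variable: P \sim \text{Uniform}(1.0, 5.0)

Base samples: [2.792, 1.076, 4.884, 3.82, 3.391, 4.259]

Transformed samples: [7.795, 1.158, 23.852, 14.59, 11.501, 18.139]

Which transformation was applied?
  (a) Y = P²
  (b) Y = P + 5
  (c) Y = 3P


Checking option (a) Y = P²:
  P = 2.792 -> Y = 7.795 ✓
  P = 1.076 -> Y = 1.158 ✓
  P = 4.884 -> Y = 23.852 ✓
All samples match this transformation.

(a) P²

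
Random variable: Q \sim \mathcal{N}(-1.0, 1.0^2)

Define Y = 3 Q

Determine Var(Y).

For Y = aQ + b: Var(Y) = a² * Var(Q)
Var(Q) = 1.0^2 = 1
Var(Y) = 3² * 1 = 9 * 1 = 9

9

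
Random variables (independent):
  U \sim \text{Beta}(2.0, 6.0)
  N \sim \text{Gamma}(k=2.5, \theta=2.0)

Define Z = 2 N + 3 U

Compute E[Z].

E[Z] = 3*E[U] + 2*E[N]
E[U] = 0.25
E[N] = 5
E[Z] = 3*0.25 + 2*5 = 10.75

10.75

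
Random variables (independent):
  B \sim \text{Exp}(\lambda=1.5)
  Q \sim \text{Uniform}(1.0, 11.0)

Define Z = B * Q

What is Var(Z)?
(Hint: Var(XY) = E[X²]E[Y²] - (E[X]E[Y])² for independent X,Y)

Var(XY) = E[X²]E[Y²] - (E[X]E[Y])²
E[B] = 0.66666667, Var(B) = 0.44444444
E[Q] = 6, Var(Q) = 8.3333333
E[B²] = 0.44444444 + 0.66666667² = 0.88888889
E[Q²] = 8.3333333 + 6² = 44.333333
Var(Z) = 0.88888889*44.333333 - (0.66666667*6)²
= 39.407407 - 16 = 23.407407

23.407407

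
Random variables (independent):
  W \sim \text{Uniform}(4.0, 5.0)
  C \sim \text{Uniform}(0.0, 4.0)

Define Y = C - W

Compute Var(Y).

For independent RVs: Var(aX + bY) = a²Var(X) + b²Var(Y)
Var(W) = 0.083333333
Var(C) = 1.3333333
Var(Y) = (-1)²*0.083333333 + 1²*1.3333333
= 1*0.083333333 + 1*1.3333333 = 1.4166667

1.4166667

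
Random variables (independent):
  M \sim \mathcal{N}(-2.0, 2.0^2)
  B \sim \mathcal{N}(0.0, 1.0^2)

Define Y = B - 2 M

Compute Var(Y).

For independent RVs: Var(aX + bY) = a²Var(X) + b²Var(Y)
Var(M) = 4
Var(B) = 1
Var(Y) = (-2)²*4 + 1²*1
= 4*4 + 1*1 = 17

17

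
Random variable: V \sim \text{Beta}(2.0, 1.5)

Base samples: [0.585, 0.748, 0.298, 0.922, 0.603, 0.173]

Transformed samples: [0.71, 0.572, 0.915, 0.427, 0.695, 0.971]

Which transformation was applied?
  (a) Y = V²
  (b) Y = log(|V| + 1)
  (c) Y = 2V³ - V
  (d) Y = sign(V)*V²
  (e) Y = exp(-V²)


Checking option (e) Y = exp(-V²):
  V = 0.585 -> Y = 0.71 ✓
  V = 0.748 -> Y = 0.572 ✓
  V = 0.298 -> Y = 0.915 ✓
All samples match this transformation.

(e) exp(-V²)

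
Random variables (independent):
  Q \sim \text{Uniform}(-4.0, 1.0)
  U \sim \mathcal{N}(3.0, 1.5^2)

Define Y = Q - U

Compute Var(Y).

For independent RVs: Var(aX + bY) = a²Var(X) + b²Var(Y)
Var(Q) = 2.0833333
Var(U) = 2.25
Var(Y) = 1²*2.0833333 + (-1)²*2.25
= 1*2.0833333 + 1*2.25 = 4.3333333

4.3333333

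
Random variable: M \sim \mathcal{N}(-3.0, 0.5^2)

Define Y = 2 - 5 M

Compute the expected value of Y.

For Y = -5M + 2:
E[Y] = -5 * E[M] + 2
E[M] = -3.0 = -3
E[Y] = -5 * (-3) + 2 = 17

17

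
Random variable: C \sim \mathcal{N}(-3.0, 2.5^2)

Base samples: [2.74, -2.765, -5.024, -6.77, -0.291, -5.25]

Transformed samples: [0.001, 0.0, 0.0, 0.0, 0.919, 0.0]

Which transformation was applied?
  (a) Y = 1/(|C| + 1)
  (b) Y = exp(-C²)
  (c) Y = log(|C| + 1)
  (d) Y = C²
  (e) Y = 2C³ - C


Checking option (b) Y = exp(-C²):
  C = 2.74 -> Y = 0.001 ✓
  C = -2.765 -> Y = 0.0 ✓
  C = -5.024 -> Y = 0.0 ✓
All samples match this transformation.

(b) exp(-C²)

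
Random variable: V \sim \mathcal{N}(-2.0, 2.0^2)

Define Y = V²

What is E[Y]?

E[V²] = Var(V) + (E[V])² = 4 + 4 = 8

8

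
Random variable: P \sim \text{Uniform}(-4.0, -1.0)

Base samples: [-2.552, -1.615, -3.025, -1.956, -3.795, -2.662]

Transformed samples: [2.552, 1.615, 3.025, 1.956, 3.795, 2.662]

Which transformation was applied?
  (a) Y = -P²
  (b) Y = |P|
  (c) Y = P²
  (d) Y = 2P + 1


Checking option (b) Y = |P|:
  P = -2.552 -> Y = 2.552 ✓
  P = -1.615 -> Y = 1.615 ✓
  P = -3.025 -> Y = 3.025 ✓
All samples match this transformation.

(b) |P|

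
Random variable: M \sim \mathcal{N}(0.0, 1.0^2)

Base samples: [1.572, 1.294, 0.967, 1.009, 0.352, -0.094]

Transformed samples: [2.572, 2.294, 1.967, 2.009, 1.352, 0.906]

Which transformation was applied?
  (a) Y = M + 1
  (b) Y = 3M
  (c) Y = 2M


Checking option (a) Y = M + 1:
  M = 1.572 -> Y = 2.572 ✓
  M = 1.294 -> Y = 2.294 ✓
  M = 0.967 -> Y = 1.967 ✓
All samples match this transformation.

(a) M + 1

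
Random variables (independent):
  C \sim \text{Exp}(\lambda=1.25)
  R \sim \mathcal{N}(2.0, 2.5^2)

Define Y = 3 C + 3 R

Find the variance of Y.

For independent RVs: Var(aX + bY) = a²Var(X) + b²Var(Y)
Var(C) = 0.64
Var(R) = 6.25
Var(Y) = 3²*0.64 + 3²*6.25
= 9*0.64 + 9*6.25 = 62.01

62.01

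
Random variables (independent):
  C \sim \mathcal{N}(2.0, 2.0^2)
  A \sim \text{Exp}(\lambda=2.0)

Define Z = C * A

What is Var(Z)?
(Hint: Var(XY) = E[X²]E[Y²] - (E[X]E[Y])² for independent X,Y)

Var(XY) = E[X²]E[Y²] - (E[X]E[Y])²
E[C] = 2, Var(C) = 4
E[A] = 0.5, Var(A) = 0.25
E[C²] = 4 + 2² = 8
E[A²] = 0.25 + 0.5² = 0.5
Var(Z) = 8*0.5 - (2*0.5)²
= 4 - 1 = 3

3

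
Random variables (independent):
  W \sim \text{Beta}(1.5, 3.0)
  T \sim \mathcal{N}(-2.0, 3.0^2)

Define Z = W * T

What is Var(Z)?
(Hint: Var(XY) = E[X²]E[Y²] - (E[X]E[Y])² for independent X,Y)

Var(XY) = E[X²]E[Y²] - (E[X]E[Y])²
E[W] = 0.33333333, Var(W) = 0.04040404
E[T] = -2, Var(T) = 9
E[W²] = 0.04040404 + 0.33333333² = 0.15151515
E[T²] = 9 + (-2)² = 13
Var(Z) = 0.15151515*13 - (0.33333333*(-2))²
= 1.969697 - 0.44444444 = 1.5252525

1.5252525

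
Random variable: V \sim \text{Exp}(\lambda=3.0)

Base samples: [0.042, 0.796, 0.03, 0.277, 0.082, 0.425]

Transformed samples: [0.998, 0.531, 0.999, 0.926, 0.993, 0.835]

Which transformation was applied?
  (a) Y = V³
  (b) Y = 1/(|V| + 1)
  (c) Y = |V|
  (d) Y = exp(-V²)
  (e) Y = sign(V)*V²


Checking option (d) Y = exp(-V²):
  V = 0.042 -> Y = 0.998 ✓
  V = 0.796 -> Y = 0.531 ✓
  V = 0.03 -> Y = 0.999 ✓
All samples match this transformation.

(d) exp(-V²)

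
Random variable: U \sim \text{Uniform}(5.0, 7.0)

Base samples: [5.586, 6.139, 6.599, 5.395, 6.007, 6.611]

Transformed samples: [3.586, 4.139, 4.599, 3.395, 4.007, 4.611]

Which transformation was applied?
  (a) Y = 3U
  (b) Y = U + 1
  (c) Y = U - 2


Checking option (c) Y = U - 2:
  U = 5.586 -> Y = 3.586 ✓
  U = 6.139 -> Y = 4.139 ✓
  U = 6.599 -> Y = 4.599 ✓
All samples match this transformation.

(c) U - 2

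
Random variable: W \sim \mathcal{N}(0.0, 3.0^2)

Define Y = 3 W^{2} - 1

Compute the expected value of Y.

E[Y] = 3*E[W²] - 1
E[W] = 0
E[W²] = Var(W) + (E[W])² = 9 + 0 = 9
E[Y] = 3*9 - 1 = 26

26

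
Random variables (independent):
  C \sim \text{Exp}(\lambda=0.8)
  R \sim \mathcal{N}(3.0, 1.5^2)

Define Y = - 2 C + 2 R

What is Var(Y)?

For independent RVs: Var(aX + bY) = a²Var(X) + b²Var(Y)
Var(C) = 1.5625
Var(R) = 2.25
Var(Y) = (-2)²*1.5625 + 2²*2.25
= 4*1.5625 + 4*2.25 = 15.25

15.25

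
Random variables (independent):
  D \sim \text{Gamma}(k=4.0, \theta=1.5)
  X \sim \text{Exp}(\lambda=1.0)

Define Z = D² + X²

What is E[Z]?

E[Z] = E[D²] + E[X²]
E[D²] = Var(D) + E[D]² = 9 + 36 = 45
E[X²] = Var(X) + E[X]² = 1 + 1 = 2
E[Z] = 45 + 2 = 47

47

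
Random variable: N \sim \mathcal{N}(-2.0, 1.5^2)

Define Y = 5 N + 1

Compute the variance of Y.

For Y = aN + b: Var(Y) = a² * Var(N)
Var(N) = 1.5^2 = 2.25
Var(Y) = 5² * 2.25 = 25 * 2.25 = 56.25

56.25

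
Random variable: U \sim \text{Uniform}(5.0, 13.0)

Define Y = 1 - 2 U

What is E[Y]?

For Y = -2U + 1:
E[Y] = -2 * E[U] + 1
E[U] = (5 + 13)/2 = 9
E[Y] = -2 * 9 + 1 = -17

-17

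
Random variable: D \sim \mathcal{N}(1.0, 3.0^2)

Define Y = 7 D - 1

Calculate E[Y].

For Y = 7D - 1:
E[Y] = 7 * E[D] - 1
E[D] = 1.0 = 1
E[Y] = 7 * 1 - 1 = 6

6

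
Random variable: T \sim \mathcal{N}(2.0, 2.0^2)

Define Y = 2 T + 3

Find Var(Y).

For Y = aT + b: Var(Y) = a² * Var(T)
Var(T) = 2.0^2 = 4
Var(Y) = 2² * 4 = 4 * 4 = 16

16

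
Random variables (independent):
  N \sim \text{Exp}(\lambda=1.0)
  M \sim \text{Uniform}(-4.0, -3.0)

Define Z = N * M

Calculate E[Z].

For independent RVs: E[XY] = E[X]*E[Y]
E[N] = 1
E[M] = -3.5
E[Z] = 1 * (-3.5) = -3.5

-3.5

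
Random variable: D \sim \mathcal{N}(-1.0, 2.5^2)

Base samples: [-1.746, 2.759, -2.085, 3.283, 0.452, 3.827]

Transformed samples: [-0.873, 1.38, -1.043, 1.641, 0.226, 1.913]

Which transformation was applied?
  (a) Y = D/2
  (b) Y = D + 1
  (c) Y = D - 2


Checking option (a) Y = D/2:
  D = -1.746 -> Y = -0.873 ✓
  D = 2.759 -> Y = 1.38 ✓
  D = -2.085 -> Y = -1.043 ✓
All samples match this transformation.

(a) D/2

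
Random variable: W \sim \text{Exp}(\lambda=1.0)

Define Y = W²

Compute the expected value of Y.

Using E[X²] = Var(X) + (E[X])²:
E[W] = 1
Var(W) = 1/1.0^2 = 1
E[W²] = 1 + 1² = 1 + 1 = 2

2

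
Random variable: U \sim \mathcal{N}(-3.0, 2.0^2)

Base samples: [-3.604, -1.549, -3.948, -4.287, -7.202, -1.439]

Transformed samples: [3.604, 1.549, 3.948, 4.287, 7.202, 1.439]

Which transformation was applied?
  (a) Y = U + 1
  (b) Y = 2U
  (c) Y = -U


Checking option (c) Y = -U:
  U = -3.604 -> Y = 3.604 ✓
  U = -1.549 -> Y = 1.549 ✓
  U = -3.948 -> Y = 3.948 ✓
All samples match this transformation.

(c) -U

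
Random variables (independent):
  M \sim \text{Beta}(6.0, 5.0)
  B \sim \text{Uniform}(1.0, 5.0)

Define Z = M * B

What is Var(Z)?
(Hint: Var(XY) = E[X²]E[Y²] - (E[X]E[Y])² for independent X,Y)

Var(XY) = E[X²]E[Y²] - (E[X]E[Y])²
E[M] = 0.54545455, Var(M) = 0.020661157
E[B] = 3, Var(B) = 1.3333333
E[M²] = 0.020661157 + 0.54545455² = 0.31818182
E[B²] = 1.3333333 + 3² = 10.333333
Var(Z) = 0.31818182*10.333333 - (0.54545455*3)²
= 3.2878788 - 2.677686 = 0.61019284

0.61019284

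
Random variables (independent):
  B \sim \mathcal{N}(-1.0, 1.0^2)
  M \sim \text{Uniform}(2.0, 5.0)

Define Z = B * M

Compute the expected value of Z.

For independent RVs: E[XY] = E[X]*E[Y]
E[B] = -1
E[M] = 3.5
E[Z] = -1 * 3.5 = -3.5

-3.5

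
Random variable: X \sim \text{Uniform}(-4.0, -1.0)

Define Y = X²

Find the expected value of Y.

Using E[X²] = Var(X) + (E[X])²:
E[X] = -2.5
Var(X) = (-1 + 4)^2/12 = 0.75
E[X²] = 0.75 + (-2.5)² = 0.75 + 6.25 = 7

7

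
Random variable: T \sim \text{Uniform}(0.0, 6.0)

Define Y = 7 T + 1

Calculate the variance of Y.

For Y = aT + b: Var(Y) = a² * Var(T)
Var(T) = (6 - 0)^2/12 = 3
Var(Y) = 7² * 3 = 49 * 3 = 147

147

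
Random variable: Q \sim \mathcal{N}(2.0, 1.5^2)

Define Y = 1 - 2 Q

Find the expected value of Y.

For Y = -2Q + 1:
E[Y] = -2 * E[Q] + 1
E[Q] = 2.0 = 2
E[Y] = -2 * 2 + 1 = -3

-3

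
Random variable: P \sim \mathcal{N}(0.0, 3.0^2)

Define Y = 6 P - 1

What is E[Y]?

For Y = 6P - 1:
E[Y] = 6 * E[P] - 1
E[P] = 0.0 = 0
E[Y] = 6 * 0 - 1 = -1

-1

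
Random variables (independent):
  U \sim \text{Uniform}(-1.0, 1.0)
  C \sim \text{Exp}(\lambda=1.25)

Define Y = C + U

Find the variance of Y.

For independent RVs: Var(aX + bY) = a²Var(X) + b²Var(Y)
Var(U) = 0.33333333
Var(C) = 0.64
Var(Y) = 1²*0.33333333 + 1²*0.64
= 1*0.33333333 + 1*0.64 = 0.97333333

0.97333333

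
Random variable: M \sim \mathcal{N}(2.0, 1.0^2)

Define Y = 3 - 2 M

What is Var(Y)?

For Y = aM + b: Var(Y) = a² * Var(M)
Var(M) = 1.0^2 = 1
Var(Y) = (-2)² * 1 = 4 * 1 = 4

4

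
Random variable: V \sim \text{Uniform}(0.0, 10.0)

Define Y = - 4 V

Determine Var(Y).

For Y = aV + b: Var(Y) = a² * Var(V)
Var(V) = (10 - 0)^2/12 = 8.3333333
Var(Y) = (-4)² * 8.3333333 = 16 * 8.3333333 = 133.33333

133.33333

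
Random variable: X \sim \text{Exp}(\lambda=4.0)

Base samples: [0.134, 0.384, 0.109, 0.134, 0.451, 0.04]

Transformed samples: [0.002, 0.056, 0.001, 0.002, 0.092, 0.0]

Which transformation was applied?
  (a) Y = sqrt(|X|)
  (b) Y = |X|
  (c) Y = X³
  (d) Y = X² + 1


Checking option (c) Y = X³:
  X = 0.134 -> Y = 0.002 ✓
  X = 0.384 -> Y = 0.056 ✓
  X = 0.109 -> Y = 0.001 ✓
All samples match this transformation.

(c) X³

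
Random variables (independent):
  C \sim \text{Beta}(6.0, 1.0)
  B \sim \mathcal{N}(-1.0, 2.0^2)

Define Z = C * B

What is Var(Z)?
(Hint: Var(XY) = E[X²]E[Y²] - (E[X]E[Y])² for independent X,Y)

Var(XY) = E[X²]E[Y²] - (E[X]E[Y])²
E[C] = 0.85714286, Var(C) = 0.015306122
E[B] = -1, Var(B) = 4
E[C²] = 0.015306122 + 0.85714286² = 0.75
E[B²] = 4 + (-1)² = 5
Var(Z) = 0.75*5 - (0.85714286*(-1))²
= 3.75 - 0.73469388 = 3.0153061

3.0153061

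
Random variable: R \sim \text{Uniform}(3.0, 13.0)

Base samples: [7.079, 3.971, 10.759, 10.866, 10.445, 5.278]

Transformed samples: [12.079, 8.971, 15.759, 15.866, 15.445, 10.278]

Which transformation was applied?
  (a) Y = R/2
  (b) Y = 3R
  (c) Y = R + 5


Checking option (c) Y = R + 5:
  R = 7.079 -> Y = 12.079 ✓
  R = 3.971 -> Y = 8.971 ✓
  R = 10.759 -> Y = 15.759 ✓
All samples match this transformation.

(c) R + 5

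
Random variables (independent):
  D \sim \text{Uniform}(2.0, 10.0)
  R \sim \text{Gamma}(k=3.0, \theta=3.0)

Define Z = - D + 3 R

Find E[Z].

E[Z] = -1*E[D] + 3*E[R]
E[D] = 6
E[R] = 9
E[Z] = -1*6 + 3*9 = 21

21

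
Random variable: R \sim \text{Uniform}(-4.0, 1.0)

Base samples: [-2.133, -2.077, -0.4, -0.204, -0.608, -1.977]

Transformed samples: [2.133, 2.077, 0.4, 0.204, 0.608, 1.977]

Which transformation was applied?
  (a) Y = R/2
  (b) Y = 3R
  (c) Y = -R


Checking option (c) Y = -R:
  R = -2.133 -> Y = 2.133 ✓
  R = -2.077 -> Y = 2.077 ✓
  R = -0.4 -> Y = 0.4 ✓
All samples match this transformation.

(c) -R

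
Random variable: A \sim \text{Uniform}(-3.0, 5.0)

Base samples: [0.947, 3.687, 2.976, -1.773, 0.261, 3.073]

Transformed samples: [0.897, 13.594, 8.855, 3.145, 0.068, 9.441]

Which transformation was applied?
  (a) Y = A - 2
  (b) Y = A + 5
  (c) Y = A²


Checking option (c) Y = A²:
  A = 0.947 -> Y = 0.897 ✓
  A = 3.687 -> Y = 13.594 ✓
  A = 2.976 -> Y = 8.855 ✓
All samples match this transformation.

(c) A²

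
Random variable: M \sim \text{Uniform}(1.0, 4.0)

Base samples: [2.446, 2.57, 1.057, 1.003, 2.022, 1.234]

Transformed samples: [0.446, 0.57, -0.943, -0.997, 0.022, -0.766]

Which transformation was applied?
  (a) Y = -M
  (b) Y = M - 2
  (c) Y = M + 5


Checking option (b) Y = M - 2:
  M = 2.446 -> Y = 0.446 ✓
  M = 2.57 -> Y = 0.57 ✓
  M = 1.057 -> Y = -0.943 ✓
All samples match this transformation.

(b) M - 2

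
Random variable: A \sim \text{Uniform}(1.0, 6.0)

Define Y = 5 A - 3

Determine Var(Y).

For Y = aA + b: Var(Y) = a² * Var(A)
Var(A) = (6 - 1)^2/12 = 2.0833333
Var(Y) = 5² * 2.0833333 = 25 * 2.0833333 = 52.083333

52.083333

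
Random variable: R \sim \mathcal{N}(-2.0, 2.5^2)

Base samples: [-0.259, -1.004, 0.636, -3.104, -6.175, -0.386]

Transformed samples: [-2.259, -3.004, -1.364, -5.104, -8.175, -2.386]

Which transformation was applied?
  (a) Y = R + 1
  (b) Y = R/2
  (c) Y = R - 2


Checking option (c) Y = R - 2:
  R = -0.259 -> Y = -2.259 ✓
  R = -1.004 -> Y = -3.004 ✓
  R = 0.636 -> Y = -1.364 ✓
All samples match this transformation.

(c) R - 2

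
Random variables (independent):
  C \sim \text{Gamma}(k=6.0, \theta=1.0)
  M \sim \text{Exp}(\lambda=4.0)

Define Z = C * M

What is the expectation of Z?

For independent RVs: E[XY] = E[X]*E[Y]
E[C] = 6
E[M] = 0.25
E[Z] = 6 * 0.25 = 1.5

1.5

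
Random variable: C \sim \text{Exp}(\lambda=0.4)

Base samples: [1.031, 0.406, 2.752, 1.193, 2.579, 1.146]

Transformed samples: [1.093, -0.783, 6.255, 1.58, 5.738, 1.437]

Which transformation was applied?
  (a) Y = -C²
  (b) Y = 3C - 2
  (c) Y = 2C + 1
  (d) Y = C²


Checking option (b) Y = 3C - 2:
  C = 1.031 -> Y = 1.093 ✓
  C = 0.406 -> Y = -0.783 ✓
  C = 2.752 -> Y = 6.255 ✓
All samples match this transformation.

(b) 3C - 2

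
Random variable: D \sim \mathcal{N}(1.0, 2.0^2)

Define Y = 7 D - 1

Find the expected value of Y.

For Y = 7D - 1:
E[Y] = 7 * E[D] - 1
E[D] = 1.0 = 1
E[Y] = 7 * 1 - 1 = 6

6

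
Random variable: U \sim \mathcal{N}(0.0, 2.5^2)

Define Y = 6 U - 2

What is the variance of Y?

For Y = aU + b: Var(Y) = a² * Var(U)
Var(U) = 2.5^2 = 6.25
Var(Y) = 6² * 6.25 = 36 * 6.25 = 225

225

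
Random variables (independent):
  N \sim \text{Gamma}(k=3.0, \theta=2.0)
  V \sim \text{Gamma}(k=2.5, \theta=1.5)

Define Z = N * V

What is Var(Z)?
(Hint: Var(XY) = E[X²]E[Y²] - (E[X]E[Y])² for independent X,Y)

Var(XY) = E[X²]E[Y²] - (E[X]E[Y])²
E[N] = 6, Var(N) = 12
E[V] = 3.75, Var(V) = 5.625
E[N²] = 12 + 6² = 48
E[V²] = 5.625 + 3.75² = 19.6875
Var(Z) = 48*19.6875 - (6*3.75)²
= 945 - 506.25 = 438.75

438.75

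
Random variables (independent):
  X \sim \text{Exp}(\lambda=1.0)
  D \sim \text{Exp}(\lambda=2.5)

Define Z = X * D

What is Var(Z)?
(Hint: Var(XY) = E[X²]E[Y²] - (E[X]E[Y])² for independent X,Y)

Var(XY) = E[X²]E[Y²] - (E[X]E[Y])²
E[X] = 1, Var(X) = 1
E[D] = 0.4, Var(D) = 0.16
E[X²] = 1 + 1² = 2
E[D²] = 0.16 + 0.4² = 0.32
Var(Z) = 2*0.32 - (1*0.4)²
= 0.64 - 0.16 = 0.48

0.48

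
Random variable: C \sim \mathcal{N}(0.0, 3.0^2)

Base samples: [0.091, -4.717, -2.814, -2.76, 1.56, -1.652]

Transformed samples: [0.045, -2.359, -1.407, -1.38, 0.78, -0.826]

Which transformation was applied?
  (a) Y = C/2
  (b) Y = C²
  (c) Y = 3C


Checking option (a) Y = C/2:
  C = 0.091 -> Y = 0.045 ✓
  C = -4.717 -> Y = -2.359 ✓
  C = -2.814 -> Y = -1.407 ✓
All samples match this transformation.

(a) C/2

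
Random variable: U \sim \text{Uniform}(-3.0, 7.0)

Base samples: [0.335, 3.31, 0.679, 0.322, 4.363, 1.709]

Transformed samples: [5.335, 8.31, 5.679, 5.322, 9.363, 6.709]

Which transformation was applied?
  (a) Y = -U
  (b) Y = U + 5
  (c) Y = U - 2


Checking option (b) Y = U + 5:
  U = 0.335 -> Y = 5.335 ✓
  U = 3.31 -> Y = 8.31 ✓
  U = 0.679 -> Y = 5.679 ✓
All samples match this transformation.

(b) U + 5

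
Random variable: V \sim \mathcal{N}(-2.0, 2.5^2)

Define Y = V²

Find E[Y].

E[V²] = Var(V) + (E[V])² = 6.25 + 4 = 10.25

10.25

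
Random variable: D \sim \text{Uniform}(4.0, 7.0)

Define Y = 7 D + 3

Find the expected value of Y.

For Y = 7D + 3:
E[Y] = 7 * E[D] + 3
E[D] = (4 + 7)/2 = 5.5
E[Y] = 7 * 5.5 + 3 = 41.5

41.5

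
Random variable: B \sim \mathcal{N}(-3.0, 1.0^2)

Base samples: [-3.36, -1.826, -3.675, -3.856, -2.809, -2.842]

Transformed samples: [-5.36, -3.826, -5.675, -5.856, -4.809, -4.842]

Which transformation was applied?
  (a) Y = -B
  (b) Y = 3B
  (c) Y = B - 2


Checking option (c) Y = B - 2:
  B = -3.36 -> Y = -5.36 ✓
  B = -1.826 -> Y = -3.826 ✓
  B = -3.675 -> Y = -5.675 ✓
All samples match this transformation.

(c) B - 2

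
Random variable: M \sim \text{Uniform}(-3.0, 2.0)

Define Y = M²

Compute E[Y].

E[M²] = Var(M) + (E[M])² = 2.0833333 + 0.25 = 2.3333333

2.3333333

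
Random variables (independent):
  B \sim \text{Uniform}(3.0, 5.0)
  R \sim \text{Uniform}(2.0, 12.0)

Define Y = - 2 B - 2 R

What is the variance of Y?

For independent RVs: Var(aX + bY) = a²Var(X) + b²Var(Y)
Var(B) = 0.33333333
Var(R) = 8.3333333
Var(Y) = (-2)²*0.33333333 + (-2)²*8.3333333
= 4*0.33333333 + 4*8.3333333 = 34.666667

34.666667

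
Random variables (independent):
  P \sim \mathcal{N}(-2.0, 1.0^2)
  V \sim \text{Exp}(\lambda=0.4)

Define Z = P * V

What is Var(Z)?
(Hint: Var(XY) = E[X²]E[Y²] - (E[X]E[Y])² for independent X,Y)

Var(XY) = E[X²]E[Y²] - (E[X]E[Y])²
E[P] = -2, Var(P) = 1
E[V] = 2.5, Var(V) = 6.25
E[P²] = 1 + (-2)² = 5
E[V²] = 6.25 + 2.5² = 12.5
Var(Z) = 5*12.5 - (-2*2.5)²
= 62.5 - 25 = 37.5

37.5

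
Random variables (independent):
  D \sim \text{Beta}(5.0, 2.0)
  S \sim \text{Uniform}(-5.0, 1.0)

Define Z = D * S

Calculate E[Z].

For independent RVs: E[XY] = E[X]*E[Y]
E[D] = 0.71428571
E[S] = -2
E[Z] = 0.71428571 * (-2) = -1.4285714

-1.4285714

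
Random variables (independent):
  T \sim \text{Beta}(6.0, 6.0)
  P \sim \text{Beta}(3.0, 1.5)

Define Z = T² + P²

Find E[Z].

E[Z] = E[T²] + E[P²]
E[T²] = Var(T) + E[T]² = 0.019230769 + 0.25 = 0.26923077
E[P²] = Var(P) + E[P]² = 0.04040404 + 0.44444444 = 0.48484848
E[Z] = 0.26923077 + 0.48484848 = 0.75407925

0.75407925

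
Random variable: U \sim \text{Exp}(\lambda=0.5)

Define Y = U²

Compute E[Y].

Using E[X²] = Var(X) + (E[X])²:
E[U] = 2
Var(U) = 1/0.5^2 = 4
E[U²] = 4 + 2² = 4 + 4 = 8

8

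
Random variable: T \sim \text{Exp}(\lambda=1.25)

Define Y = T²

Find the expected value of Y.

E[T²] = Var(T) + (E[T])² = 0.64 + 0.64 = 1.28

1.28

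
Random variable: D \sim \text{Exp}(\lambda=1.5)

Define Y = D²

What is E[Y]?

Using E[X²] = Var(X) + (E[X])²:
E[D] = 0.66666667
Var(D) = 1/1.5^2 = 0.44444444
E[D²] = 0.44444444 + 0.66666667² = 0.44444444 + 0.44444444 = 0.88888889

0.88888889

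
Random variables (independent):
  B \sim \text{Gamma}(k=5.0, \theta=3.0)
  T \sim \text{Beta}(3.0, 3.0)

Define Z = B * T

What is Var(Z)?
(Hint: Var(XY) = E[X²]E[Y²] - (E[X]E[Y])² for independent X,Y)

Var(XY) = E[X²]E[Y²] - (E[X]E[Y])²
E[B] = 15, Var(B) = 45
E[T] = 0.5, Var(T) = 0.035714286
E[B²] = 45 + 15² = 270
E[T²] = 0.035714286 + 0.5² = 0.28571429
Var(Z) = 270*0.28571429 - (15*0.5)²
= 77.142857 - 56.25 = 20.892857

20.892857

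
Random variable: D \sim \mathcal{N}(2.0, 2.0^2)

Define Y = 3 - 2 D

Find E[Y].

For Y = -2D + 3:
E[Y] = -2 * E[D] + 3
E[D] = 2.0 = 2
E[Y] = -2 * 2 + 3 = -1

-1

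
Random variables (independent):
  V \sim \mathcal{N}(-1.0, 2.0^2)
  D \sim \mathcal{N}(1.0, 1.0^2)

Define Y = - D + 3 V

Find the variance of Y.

For independent RVs: Var(aX + bY) = a²Var(X) + b²Var(Y)
Var(V) = 4
Var(D) = 1
Var(Y) = 3²*4 + (-1)²*1
= 9*4 + 1*1 = 37

37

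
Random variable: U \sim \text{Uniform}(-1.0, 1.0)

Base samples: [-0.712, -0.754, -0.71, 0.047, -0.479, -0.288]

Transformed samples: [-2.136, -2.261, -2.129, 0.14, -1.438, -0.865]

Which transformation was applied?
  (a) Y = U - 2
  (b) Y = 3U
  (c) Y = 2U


Checking option (b) Y = 3U:
  U = -0.712 -> Y = -2.136 ✓
  U = -0.754 -> Y = -2.261 ✓
  U = -0.71 -> Y = -2.129 ✓
All samples match this transformation.

(b) 3U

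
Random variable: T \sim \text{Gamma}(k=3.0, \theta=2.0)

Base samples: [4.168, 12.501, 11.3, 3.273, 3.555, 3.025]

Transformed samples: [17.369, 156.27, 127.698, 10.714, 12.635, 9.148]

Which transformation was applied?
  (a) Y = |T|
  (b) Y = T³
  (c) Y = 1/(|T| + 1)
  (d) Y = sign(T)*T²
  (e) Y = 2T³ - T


Checking option (d) Y = sign(T)*T²:
  T = 4.168 -> Y = 17.369 ✓
  T = 12.501 -> Y = 156.27 ✓
  T = 11.3 -> Y = 127.698 ✓
All samples match this transformation.

(d) sign(T)*T²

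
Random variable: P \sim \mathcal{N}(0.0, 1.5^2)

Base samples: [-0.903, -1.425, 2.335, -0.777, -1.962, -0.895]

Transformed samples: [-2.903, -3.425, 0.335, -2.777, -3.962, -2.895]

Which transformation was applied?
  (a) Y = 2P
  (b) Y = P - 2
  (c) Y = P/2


Checking option (b) Y = P - 2:
  P = -0.903 -> Y = -2.903 ✓
  P = -1.425 -> Y = -3.425 ✓
  P = 2.335 -> Y = 0.335 ✓
All samples match this transformation.

(b) P - 2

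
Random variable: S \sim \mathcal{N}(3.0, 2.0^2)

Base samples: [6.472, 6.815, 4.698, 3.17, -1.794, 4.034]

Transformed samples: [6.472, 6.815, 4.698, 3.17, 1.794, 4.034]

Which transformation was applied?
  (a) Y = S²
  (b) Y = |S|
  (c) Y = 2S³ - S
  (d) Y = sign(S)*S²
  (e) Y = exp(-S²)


Checking option (b) Y = |S|:
  S = 6.472 -> Y = 6.472 ✓
  S = 6.815 -> Y = 6.815 ✓
  S = 4.698 -> Y = 4.698 ✓
All samples match this transformation.

(b) |S|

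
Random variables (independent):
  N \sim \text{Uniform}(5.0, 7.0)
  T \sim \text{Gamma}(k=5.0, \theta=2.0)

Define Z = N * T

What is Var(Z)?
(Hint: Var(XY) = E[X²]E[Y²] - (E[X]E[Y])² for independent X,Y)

Var(XY) = E[X²]E[Y²] - (E[X]E[Y])²
E[N] = 6, Var(N) = 0.33333333
E[T] = 10, Var(T) = 20
E[N²] = 0.33333333 + 6² = 36.333333
E[T²] = 20 + 10² = 120
Var(Z) = 36.333333*120 - (6*10)²
= 4360 - 3600 = 760

760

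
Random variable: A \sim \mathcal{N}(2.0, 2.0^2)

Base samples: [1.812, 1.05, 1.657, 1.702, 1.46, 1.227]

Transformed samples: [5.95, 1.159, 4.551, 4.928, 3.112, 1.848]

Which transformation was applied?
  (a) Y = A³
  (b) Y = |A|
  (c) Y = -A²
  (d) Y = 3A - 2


Checking option (a) Y = A³:
  A = 1.812 -> Y = 5.95 ✓
  A = 1.05 -> Y = 1.159 ✓
  A = 1.657 -> Y = 4.551 ✓
All samples match this transformation.

(a) A³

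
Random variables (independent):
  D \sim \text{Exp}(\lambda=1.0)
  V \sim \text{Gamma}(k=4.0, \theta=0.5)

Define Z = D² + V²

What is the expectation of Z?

E[Z] = E[D²] + E[V²]
E[D²] = Var(D) + E[D]² = 1 + 1 = 2
E[V²] = Var(V) + E[V]² = 1 + 4 = 5
E[Z] = 2 + 5 = 7

7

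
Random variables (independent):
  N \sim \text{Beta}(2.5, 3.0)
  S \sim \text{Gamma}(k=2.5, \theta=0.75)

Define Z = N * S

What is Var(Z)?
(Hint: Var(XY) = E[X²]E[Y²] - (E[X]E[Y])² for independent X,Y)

Var(XY) = E[X²]E[Y²] - (E[X]E[Y])²
E[N] = 0.45454545, Var(N) = 0.038143675
E[S] = 1.875, Var(S) = 1.40625
E[N²] = 0.038143675 + 0.45454545² = 0.24475524
E[S²] = 1.40625 + 1.875² = 4.921875
Var(Z) = 0.24475524*4.921875 - (0.45454545*1.875)²
= 1.2046547 - 0.7263688 = 0.47828592

0.47828592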